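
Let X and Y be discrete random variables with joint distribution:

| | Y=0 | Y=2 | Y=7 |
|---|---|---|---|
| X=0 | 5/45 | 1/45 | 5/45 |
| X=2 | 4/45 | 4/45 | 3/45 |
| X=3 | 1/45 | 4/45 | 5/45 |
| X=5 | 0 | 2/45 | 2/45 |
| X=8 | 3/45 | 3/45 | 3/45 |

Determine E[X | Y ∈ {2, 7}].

109/32

P(Y ∈ {2, 7}) = 32/45.
Summing X·P(X=x,Y=y) over the conditioning event gives 109/45.
E[X | Y ∈ {2, 7}] = (109/45) / (32/45) = 109/32.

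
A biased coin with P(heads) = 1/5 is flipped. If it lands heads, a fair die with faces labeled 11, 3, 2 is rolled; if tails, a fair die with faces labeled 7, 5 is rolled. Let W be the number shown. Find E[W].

E[W | heads] = (11+3+2)/3 = 16/3.
E[W | tails] = (7+5)/2 = 6.
E[W] = (1/5)·(16/3) + (4/5)·(6) = 88/15.

88/15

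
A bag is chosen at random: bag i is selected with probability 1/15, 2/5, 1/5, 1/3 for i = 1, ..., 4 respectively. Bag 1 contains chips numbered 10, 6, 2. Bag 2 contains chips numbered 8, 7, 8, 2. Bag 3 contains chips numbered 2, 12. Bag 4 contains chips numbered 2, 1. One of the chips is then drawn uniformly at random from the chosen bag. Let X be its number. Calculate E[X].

E[X | bag 1] = (10+6+2)/3 = 6.
E[X | bag 2] = (8+7+8+2)/4 = 25/4.
E[X | bag 3] = (2+12)/2 = 7.
E[X | bag 4] = (2+1)/2 = 3/2.
E[X] = (1/15)·(6) + (2/5)·(25/4) + (1/5)·(7) + (1/3)·(3/2) = 24/5.

24/5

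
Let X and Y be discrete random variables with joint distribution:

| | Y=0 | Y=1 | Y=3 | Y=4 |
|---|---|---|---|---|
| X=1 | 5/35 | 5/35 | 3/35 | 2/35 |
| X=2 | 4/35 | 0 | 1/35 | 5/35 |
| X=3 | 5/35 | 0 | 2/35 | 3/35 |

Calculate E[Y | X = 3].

9/5

P(X = 3) = 2/7.
Σ Y·P over the event = 0·(5/35) + 3·(2/35) + 4·(3/35) = 18/35.
E[Y | X = 3] = (18/35) / (2/7) = 9/5.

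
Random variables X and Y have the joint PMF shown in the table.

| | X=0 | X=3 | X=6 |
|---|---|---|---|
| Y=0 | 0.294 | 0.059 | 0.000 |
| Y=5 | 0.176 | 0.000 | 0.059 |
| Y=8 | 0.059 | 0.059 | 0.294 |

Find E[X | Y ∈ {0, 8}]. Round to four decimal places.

P(Y ∈ {0, 8}) = 0.765.
Σ X·P over the event = 0·(0.294) + 0·(0.059) + 3·(0.059) + 3·(0.059) + 6·(0.294) = 2.118.
E[X | Y ∈ {0, 8}] = (2.118) / (0.765) = 2.7686.

2.7686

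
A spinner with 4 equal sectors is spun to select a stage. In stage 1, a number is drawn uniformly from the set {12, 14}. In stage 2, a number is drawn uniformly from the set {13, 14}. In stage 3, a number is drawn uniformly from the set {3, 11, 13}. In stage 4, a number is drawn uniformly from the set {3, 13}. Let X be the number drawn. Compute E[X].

87/8

E[X | stage 1] = (12+14)/2 = 13.
E[X | stage 2] = (13+14)/2 = 27/2.
E[X | stage 3] = (3+11+13)/3 = 9.
E[X | stage 4] = (3+13)/2 = 8.
By the law of total expectation,
E[X] = (1/4)·(13) + (1/4)·(27/2) + (1/4)·(9) + (1/4)·(8) = 87/8.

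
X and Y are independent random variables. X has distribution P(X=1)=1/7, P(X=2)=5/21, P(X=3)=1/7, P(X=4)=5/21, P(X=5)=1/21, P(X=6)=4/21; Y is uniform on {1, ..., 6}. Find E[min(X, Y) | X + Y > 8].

P(X + Y > 8) = 16/63.
Summing min(X,Y)·P(x,y) over outcomes with X + Y > 8 gives 15/14.
E[min(X, Y) | X + Y > 8] = (15/14) / (16/63) = 135/32.

135/32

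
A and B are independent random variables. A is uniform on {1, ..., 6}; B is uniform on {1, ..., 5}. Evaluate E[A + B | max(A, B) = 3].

Outcomes with max(A, B) = 3: (1,3), (2,3), (3,1), (3,2), (3,3), each with probability 1/30.
E[A + B | max(A, B) = 3] = (4 + 5 + 4 + 5 + 6) / 5 = 24/5.

24/5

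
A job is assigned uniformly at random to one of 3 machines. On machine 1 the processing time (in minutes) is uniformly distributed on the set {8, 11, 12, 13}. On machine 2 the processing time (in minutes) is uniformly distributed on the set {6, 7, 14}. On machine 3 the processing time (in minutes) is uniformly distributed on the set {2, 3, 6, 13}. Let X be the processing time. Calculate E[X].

26/3

E[X | machine 1] = (8+11+12+13)/4 = 11.
E[X | machine 2] = (6+7+14)/3 = 9.
E[X | machine 3] = (2+3+6+13)/4 = 6.
By the law of total expectation,
E[X] = (1/3)·(11) + (1/3)·(9) + (1/3)·(6) = 26/3.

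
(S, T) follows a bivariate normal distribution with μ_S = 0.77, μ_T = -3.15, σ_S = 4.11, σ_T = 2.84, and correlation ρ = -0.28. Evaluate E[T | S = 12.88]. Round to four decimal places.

For a bivariate normal, E[T | S=x] = μ_T + ρ·(σ_T/σ_S)·(x − μ_S).
E[T | S=12.88] = -3.15 + (-0.28)·(2.84/4.11)·(12.88 − (0.77)) = -3.15 + (-0.19348)·(12.11) = -5.4930.

-5.4930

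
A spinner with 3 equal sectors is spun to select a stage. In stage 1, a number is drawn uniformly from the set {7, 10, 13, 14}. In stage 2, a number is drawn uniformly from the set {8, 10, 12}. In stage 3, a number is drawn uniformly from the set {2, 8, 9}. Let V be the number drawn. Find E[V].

E[V | stage 1] = (7+10+13+14)/4 = 11.
E[V | stage 2] = (8+10+12)/3 = 10.
E[V | stage 3] = (2+8+9)/3 = 19/3.
E[V] = (1/3)·(11) + (1/3)·(10) + (1/3)·(19/3) = 82/9.

82/9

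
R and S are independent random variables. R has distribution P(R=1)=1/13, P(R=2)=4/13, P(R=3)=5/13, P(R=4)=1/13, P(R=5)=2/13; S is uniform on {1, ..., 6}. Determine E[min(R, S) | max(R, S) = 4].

P(max(R, S) = 4) = 7/39.
Summing min(R,S)·P(x,y) over outcomes with max(R, S) = 4 gives 17/39.
E[min(R, S) | max(R, S) = 4] = (17/39) / (7/39) = 17/7.

17/7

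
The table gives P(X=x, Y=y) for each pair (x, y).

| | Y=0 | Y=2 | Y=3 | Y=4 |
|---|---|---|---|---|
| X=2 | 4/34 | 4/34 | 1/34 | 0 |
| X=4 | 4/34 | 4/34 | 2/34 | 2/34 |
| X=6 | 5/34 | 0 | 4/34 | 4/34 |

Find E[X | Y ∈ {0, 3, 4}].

60/13

P(Y ∈ {0, 3, 4}) = 13/17.
Σ X·P over the event = 2·(4/34) + 2·(1/34) + 4·(4/34) + 4·(2/34) + 4·(2/34) + 6·(5/34) + 6·(4/34) + 6·(4/34) = 60/17.
E[X | Y ∈ {0, 3, 4}] = (60/17) / (13/17) = 60/13.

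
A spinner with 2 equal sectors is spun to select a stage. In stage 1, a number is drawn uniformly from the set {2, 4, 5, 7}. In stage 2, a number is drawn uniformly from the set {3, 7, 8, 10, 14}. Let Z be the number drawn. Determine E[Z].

129/20

E[Z | stage 1] = (2+4+5+7)/4 = 9/2.
E[Z | stage 2] = (3+7+8+10+14)/5 = 42/5.
By the law of total expectation,
E[Z] = (1/2)·(9/2) + (1/2)·(42/5) = 129/20.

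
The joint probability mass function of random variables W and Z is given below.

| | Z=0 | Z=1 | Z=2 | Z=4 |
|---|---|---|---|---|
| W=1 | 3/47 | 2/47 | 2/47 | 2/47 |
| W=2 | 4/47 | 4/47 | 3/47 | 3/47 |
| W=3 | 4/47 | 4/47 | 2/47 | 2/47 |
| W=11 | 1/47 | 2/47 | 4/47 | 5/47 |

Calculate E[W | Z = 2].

P(Z = 2) = 11/47.
Summing W·P(W=x,Z=y) over the conditioning event gives 58/47.
E[W | Z = 2] = (58/47) / (11/47) = 58/11.

58/11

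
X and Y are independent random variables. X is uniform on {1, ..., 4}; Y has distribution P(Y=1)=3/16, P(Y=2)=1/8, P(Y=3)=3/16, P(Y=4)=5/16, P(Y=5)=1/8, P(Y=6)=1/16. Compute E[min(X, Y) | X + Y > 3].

P(X + Y > 3) = 7/8.
Summing min(X,Y)·P(x,y) over outcomes with X + Y > 3 gives 125/64.
E[min(X, Y) | X + Y > 3] = (125/64) / (7/8) = 125/56.

125/56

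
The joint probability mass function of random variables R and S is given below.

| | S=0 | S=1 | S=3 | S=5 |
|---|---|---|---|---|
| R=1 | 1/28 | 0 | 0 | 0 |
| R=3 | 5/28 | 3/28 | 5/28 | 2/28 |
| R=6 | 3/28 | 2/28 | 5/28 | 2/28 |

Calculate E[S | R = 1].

0

P(R = 1) = 1/28.
Σ S·P over the event = 0·(1/28) = 0.
E[S | R = 1] = (0) / (1/28) = 0.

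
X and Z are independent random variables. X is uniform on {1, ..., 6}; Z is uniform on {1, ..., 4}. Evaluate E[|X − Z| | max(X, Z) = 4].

12/7

Outcomes with max(X, Z) = 4: (1,4), (2,4), (3,4), (4,1), (4,2), (4,3), (4,4), each with probability 1/24.
E[|X − Z| | max(X, Z) = 4] = (3 + 2 + 1 + 3 + 2 + 1 + 0) / 7 = 12/7.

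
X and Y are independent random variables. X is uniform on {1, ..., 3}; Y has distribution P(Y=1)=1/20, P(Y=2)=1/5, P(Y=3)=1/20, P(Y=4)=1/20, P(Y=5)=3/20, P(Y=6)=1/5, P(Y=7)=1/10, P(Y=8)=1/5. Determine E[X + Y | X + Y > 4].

P(X + Y > 4) = 4/5.
Summing (X+Y)·P(x,y) over outcomes with X + Y > 4 gives 191/30.
E[X + Y | X + Y > 4] = (191/30) / (4/5) = 191/24.

191/24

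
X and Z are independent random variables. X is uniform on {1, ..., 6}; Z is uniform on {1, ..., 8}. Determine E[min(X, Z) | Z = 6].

Outcomes with Z = 6: (1,6), (2,6), (3,6), (4,6), (5,6), (6,6), each with probability 1/48.
E[min(X, Z) | Z = 6] = (1 + 2 + 3 + 4 + 5 + 6) / 6 = 7/2.

7/2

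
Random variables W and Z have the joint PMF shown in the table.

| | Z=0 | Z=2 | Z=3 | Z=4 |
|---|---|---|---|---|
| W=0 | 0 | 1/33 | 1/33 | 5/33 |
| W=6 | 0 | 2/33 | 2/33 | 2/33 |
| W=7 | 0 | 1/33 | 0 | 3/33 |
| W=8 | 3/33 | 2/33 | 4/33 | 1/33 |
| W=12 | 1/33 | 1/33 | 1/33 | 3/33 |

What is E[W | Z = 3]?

7

P(Z = 3) = 8/33.
Summing W·P(W=x,Z=y) over the conditioning event gives 56/33.
E[W | Z = 3] = (56/33) / (8/33) = 7.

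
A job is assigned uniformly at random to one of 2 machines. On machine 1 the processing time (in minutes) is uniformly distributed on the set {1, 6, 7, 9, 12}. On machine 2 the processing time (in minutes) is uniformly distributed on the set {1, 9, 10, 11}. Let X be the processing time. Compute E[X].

E[X | machine 1] = (1+6+7+9+12)/5 = 7.
E[X | machine 2] = (1+9+10+11)/4 = 31/4.
By the law of total expectation,
E[X] = (1/2)·(7) + (1/2)·(31/4) = 59/8.

59/8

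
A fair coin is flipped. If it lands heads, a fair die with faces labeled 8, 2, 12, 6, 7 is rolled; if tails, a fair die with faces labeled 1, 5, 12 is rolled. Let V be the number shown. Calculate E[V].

13/2

E[V | heads] = (8+2+12+6+7)/5 = 7.
E[V | tails] = (1+5+12)/3 = 6.
E[V] = (1/2)·(7) + (1/2)·(6) = 13/2.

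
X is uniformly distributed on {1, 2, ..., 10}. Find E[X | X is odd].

5

Given X is odd, X is equally likely to be any of {1, 3, 5, 7, 9}.
E[X | X is odd] = (1 + 3 + 5 + 7 + 9) / 5 = 5.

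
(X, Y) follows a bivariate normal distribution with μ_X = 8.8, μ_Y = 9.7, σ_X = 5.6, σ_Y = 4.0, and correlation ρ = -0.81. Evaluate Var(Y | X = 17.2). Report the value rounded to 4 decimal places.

Var(Y | X=x) = (1 − ρ²)·σ_Y².
Var(Y | X=17.2) = (4.0)²·(1 − (-0.81)²) = 16·0.3439 = 5.5024.

5.5024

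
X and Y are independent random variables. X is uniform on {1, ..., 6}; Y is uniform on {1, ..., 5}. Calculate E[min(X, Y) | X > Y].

P(X > Y) = 1/2.
Summing min(X,Y)·P(x,y) over outcomes with X > Y gives 7/6.
E[min(X, Y) | X > Y] = (7/6) / (1/2) = 7/3.

7/3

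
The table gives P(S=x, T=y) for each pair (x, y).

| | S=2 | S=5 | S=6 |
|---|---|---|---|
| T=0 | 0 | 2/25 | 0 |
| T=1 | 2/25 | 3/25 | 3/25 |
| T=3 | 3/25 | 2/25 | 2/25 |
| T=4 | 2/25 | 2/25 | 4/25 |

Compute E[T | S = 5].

P(S = 5) = 9/25.
Σ T·P over the event = 0·(2/25) + 1·(3/25) + 3·(2/25) + 4·(2/25) = 17/25.
E[T | S = 5] = (17/25) / (9/25) = 17/9.

17/9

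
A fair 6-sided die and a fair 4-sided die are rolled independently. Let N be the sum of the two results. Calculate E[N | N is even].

P(N is even) = 1/2.
Σ over the event: 2·1/24 + 4·1/8 + 6·1/6 + 8·1/8 + 10·1/24 = 3.
E[N | N is even] = (3) / (1/2) = 6.

6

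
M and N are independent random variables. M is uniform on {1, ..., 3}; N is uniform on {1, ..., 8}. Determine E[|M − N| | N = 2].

2/3

P(N = 2) = 1/8.
Summing |M−N|·P(x,y) over outcomes with N = 2 gives 1/12.
E[|M − N| | N = 2] = (1/12) / (1/8) = 2/3.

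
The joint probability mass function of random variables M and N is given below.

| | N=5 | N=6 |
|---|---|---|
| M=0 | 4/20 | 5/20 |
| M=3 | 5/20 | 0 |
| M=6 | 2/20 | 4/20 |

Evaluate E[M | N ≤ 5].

27/11

P(N ≤ 5) = 11/20.
Σ M·P over the event = 0·(4/20) + 3·(5/20) + 6·(2/20) = 27/20.
E[M | N ≤ 5] = (27/20) / (11/20) = 27/11.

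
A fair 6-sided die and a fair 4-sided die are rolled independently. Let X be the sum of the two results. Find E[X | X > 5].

52/7

P(X > 5) = 7/12.
Σ over the event: 6·1/6 + 7·1/6 + 8·1/8 + 9·1/12 + 10·1/24 = 13/3.
E[X | X > 5] = (13/3) / (7/12) = 52/7.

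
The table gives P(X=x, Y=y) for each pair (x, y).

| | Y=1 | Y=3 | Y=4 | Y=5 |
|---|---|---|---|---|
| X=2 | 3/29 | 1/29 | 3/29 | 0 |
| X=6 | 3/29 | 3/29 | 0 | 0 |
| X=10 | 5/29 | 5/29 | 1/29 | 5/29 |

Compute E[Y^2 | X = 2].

60/7

P(X = 2) = 7/29.
Σ Y^2·P over the event = 1·(3/29) + 9·(1/29) + 16·(3/29) = 60/29.
E[Y^2 | X = 2] = (60/29) / (7/29) = 60/7.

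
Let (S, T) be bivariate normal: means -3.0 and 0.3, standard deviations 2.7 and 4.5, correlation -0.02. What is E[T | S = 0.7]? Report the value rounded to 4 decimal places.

0.1767

For a bivariate normal, E[T | S=x] = μ_T + ρ·(σ_T/σ_S)·(x − μ_S).
E[T | S=0.7] = 0.3 + (-0.02)·(4.5/2.7)·(0.7 − (-3.0)) = 0.3 + (-0.033333)·(3.7) = 0.1767.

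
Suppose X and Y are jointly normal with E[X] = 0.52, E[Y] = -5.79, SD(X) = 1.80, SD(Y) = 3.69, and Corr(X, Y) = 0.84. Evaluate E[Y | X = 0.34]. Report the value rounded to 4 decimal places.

-6.1000

For a bivariate normal, E[Y | X=x] = μ_Y + ρ·(σ_Y/σ_X)·(x − μ_X).
E[Y | X=0.34] = -5.79 + (0.84)·(3.69/1.80)·(0.34 − (0.52)) = -5.79 + (1.722)·(-0.18) = -6.1000.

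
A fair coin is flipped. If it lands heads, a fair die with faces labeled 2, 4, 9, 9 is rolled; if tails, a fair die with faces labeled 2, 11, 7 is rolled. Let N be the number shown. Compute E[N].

19/3

E[N | heads] = (2+4+9+9)/4 = 6.
E[N | tails] = (2+11+7)/3 = 20/3.
By the law of total expectation,
E[N] = (1/2)·(6) + (1/2)·(20/3) = 19/3.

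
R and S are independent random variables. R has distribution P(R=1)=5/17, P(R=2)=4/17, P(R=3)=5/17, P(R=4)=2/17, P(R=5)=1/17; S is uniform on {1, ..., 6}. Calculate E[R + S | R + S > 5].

215/29

P(R + S > 5) = 29/51.
Summing (R+S)·P(x,y) over outcomes with R + S > 5 gives 215/51.
E[R + S | R + S > 5] = (215/51) / (29/51) = 215/29.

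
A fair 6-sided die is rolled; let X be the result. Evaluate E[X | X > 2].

Given X > 2, X is equally likely to be any of {3, 4, 5, 6}.
E[X | X > 2] = (3 + 4 + 5 + 6) / 4 = 9/2.

9/2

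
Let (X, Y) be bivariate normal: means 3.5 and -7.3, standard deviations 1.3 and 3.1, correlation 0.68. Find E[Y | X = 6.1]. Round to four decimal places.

-3.0840

E[Y | X=x] = μ_Y + ρ(σ_Y/σ_X)(x − μ_X) for jointly normal variables.
E[Y | X=6.1] = -7.3 + (0.68)·(3.1/1.3)·(6.1 − (3.5)) = -7.3 + (1.62154)·(2.6) = -3.0840.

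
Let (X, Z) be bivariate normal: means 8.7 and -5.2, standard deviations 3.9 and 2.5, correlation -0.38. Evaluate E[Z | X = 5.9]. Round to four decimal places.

The regression of Z on X has slope ρ·σ_Z/σ_X and passes through (μ_X, μ_Z).
E[Z | X=5.9] = -5.2 + (-0.38)·(2.5/3.9)·(5.9 − (8.7)) = -5.2 + (-0.24359)·(-2.8) = -4.5179.

-4.5179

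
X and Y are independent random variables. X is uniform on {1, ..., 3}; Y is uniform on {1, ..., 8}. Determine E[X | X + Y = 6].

Outcomes with X + Y = 6: (1,5), (2,4), (3,3), each with probability 1/24.
E[X | X + Y = 6] = (1 + 2 + 3) / 3 = 2.

2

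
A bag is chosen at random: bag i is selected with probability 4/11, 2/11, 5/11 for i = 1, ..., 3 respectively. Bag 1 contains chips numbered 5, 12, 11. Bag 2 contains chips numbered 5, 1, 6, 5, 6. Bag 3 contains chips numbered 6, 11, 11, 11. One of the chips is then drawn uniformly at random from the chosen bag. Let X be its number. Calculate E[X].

E[X | bag 1] = (5+12+11)/3 = 28/3.
E[X | bag 2] = (5+1+6+5+6)/5 = 23/5.
E[X | bag 3] = (6+11+11+11)/4 = 39/4.
E[X] = (4/11)·(28/3) + (2/11)·(23/5) + (5/11)·(39/4) = 5717/660.

5717/660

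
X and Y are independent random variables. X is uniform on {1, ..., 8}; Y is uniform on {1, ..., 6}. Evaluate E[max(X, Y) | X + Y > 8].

P(X + Y > 8) = 7/16.
Summing max(X,Y)·P(x,y) over outcomes with X + Y > 8 gives 35/12.
E[max(X, Y) | X + Y > 8] = (35/12) / (7/16) = 20/3.

20/3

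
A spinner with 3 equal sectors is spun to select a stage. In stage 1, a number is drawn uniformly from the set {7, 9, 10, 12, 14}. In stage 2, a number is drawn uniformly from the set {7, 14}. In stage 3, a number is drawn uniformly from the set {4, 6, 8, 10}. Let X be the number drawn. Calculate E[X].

E[X | stage 1] = (7+9+10+12+14)/5 = 52/5.
E[X | stage 2] = (7+14)/2 = 21/2.
E[X | stage 3] = (4+6+8+10)/4 = 7.
By the law of total expectation,
E[X] = (1/3)·(52/5) + (1/3)·(21/2) + (1/3)·(7) = 93/10.

93/10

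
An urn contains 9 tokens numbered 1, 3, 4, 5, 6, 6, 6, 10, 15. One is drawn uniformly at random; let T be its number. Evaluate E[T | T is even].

32/5

P(T is even) = 5/9.
Σ over the event: 4·1/9 + 6·1/3 + 10·1/9 = 32/9.
E[T | T is even] = (32/9) / (5/9) = 32/5.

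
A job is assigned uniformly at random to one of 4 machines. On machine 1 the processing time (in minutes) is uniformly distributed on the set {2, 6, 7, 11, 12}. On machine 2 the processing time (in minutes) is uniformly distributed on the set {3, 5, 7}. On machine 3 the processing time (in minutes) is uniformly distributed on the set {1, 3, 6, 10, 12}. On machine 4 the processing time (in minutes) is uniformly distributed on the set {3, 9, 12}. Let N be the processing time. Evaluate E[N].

27/4

E[N | machine 1] = (2+6+7+11+12)/5 = 38/5.
E[N | machine 2] = (3+5+7)/3 = 5.
E[N | machine 3] = (1+3+6+10+12)/5 = 32/5.
E[N | machine 4] = (3+9+12)/3 = 8.
By the law of total expectation,
E[N] = (1/4)·(38/5) + (1/4)·(5) + (1/4)·(32/5) + (1/4)·(8) = 27/4.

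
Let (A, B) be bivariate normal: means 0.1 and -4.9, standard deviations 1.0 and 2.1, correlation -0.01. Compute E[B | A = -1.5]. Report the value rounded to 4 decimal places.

-4.8664

E[B | A=x] = μ_B + ρ(σ_B/σ_A)(x − μ_A) for jointly normal variables.
E[B | A=-1.5] = -4.9 + (-0.01)·(2.1/1.0)·(-1.5 − (0.1)) = -4.9 + (-0.021)·(-1.6) = -4.8664.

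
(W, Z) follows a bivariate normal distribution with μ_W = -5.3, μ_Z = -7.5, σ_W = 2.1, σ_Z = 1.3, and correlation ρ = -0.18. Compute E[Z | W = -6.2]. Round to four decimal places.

E[Z | W=x] = μ_Z + ρ(σ_Z/σ_W)(x − μ_W) for jointly normal variables.
E[Z | W=-6.2] = -7.5 + (-0.18)·(1.3/2.1)·(-6.2 − (-5.3)) = -7.5 + (-0.11143)·(-0.9) = -7.3997.

-7.3997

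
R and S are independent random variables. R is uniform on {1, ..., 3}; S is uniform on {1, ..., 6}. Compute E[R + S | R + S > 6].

23/3

P(R + S > 6) = 1/3.
Summing (R+S)·P(x,y) over outcomes with R + S > 6 gives 23/9.
E[R + S | R + S > 6] = (23/9) / (1/3) = 23/3.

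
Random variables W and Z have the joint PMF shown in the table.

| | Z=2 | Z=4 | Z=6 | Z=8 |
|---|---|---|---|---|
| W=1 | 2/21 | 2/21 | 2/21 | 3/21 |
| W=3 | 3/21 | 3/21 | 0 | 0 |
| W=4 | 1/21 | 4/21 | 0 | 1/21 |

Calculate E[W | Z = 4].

3

P(Z = 4) = 3/7.
Σ W·P over the event = 1·(2/21) + 3·(3/21) + 4·(4/21) = 9/7.
E[W | Z = 4] = (9/7) / (3/7) = 3.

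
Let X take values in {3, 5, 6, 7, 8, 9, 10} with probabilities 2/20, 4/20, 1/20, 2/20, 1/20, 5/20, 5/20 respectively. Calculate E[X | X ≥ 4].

143/18

P(X ≥ 4) = 9/10.
Σ over the event: 5·1/5 + 6·1/20 + 7·1/10 + 8·1/20 + 9·1/4 + 10·1/4 = 143/20.
E[X | X ≥ 4] = (143/20) / (9/10) = 143/18.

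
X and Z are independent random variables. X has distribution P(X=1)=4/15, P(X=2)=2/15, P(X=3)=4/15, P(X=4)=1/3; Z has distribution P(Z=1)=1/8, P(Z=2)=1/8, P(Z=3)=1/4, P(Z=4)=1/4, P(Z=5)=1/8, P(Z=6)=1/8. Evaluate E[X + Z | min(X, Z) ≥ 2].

P(min(X, Z) ≥ 2) = 77/120.
Summing (X+Z)·P(x,y) over outcomes with min(X, Z) ≥ 2 gives 183/40.
E[X + Z | min(X, Z) ≥ 2] = (183/40) / (77/120) = 549/77.

549/77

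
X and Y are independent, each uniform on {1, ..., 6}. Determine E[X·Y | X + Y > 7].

21

P(X + Y > 7) = 5/12.
Summing XY·P(x,y) over outcomes with X + Y > 7 gives 35/4.
E[X·Y | X + Y > 7] = (35/4) / (5/12) = 21.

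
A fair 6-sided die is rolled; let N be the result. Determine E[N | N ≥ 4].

Given N ≥ 4, N is equally likely to be any of {4, 5, 6}.
E[N | N ≥ 4] = (4 + 5 + 6) / 3 = 5.

5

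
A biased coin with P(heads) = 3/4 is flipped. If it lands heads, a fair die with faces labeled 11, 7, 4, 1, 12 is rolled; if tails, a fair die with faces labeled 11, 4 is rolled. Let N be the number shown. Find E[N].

57/8

E[N | heads] = (11+7+4+1+12)/5 = 7.
E[N | tails] = (11+4)/2 = 15/2.
E[N] = (3/4)·(7) + (1/4)·(15/2) = 57/8.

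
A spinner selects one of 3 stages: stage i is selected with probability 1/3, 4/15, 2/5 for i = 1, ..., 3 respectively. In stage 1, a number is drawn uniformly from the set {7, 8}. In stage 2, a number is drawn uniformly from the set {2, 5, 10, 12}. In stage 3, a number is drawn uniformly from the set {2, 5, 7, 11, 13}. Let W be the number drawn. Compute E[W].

1121/150

E[W | stage 1] = (7+8)/2 = 15/2.
E[W | stage 2] = (2+5+10+12)/4 = 29/4.
E[W | stage 3] = (2+5+7+11+13)/5 = 38/5.
By the law of total expectation,
E[W] = (1/3)·(15/2) + (4/15)·(29/4) + (2/5)·(38/5) = 1121/150.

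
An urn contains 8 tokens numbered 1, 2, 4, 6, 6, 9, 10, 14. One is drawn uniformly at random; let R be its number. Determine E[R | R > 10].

14

P(R > 10) = 1/8.
Σ over the event: 14·1/8 = 7/4.
E[R | R > 10] = (7/4) / (1/8) = 14.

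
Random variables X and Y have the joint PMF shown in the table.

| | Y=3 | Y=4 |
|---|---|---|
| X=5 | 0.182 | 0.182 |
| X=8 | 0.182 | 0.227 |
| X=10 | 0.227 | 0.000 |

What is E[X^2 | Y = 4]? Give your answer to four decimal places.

46.6455

P(Y = 4) = 0.409.
Σ X^2·P over the event = 25·(0.182) + 64·(0.227) = 19.078.
E[X^2 | Y = 4] = (19.078) / (0.409) = 46.6455.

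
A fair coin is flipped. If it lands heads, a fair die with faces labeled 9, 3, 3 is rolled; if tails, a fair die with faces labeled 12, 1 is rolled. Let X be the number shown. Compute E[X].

E[X | heads] = (9+3+3)/3 = 5.
E[X | tails] = (12+1)/2 = 13/2.
By the law of total expectation,
E[X] = (1/2)·(5) + (1/2)·(13/2) = 23/4.

23/4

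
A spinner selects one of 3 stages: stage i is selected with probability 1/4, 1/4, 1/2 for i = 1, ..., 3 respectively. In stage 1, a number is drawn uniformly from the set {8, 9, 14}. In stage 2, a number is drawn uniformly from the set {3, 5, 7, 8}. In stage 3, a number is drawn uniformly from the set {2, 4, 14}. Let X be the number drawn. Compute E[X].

353/48

E[X | stage 1] = (8+9+14)/3 = 31/3.
E[X | stage 2] = (3+5+7+8)/4 = 23/4.
E[X | stage 3] = (2+4+14)/3 = 20/3.
E[X] = (1/4)·(31/3) + (1/4)·(23/4) + (1/2)·(20/3) = 353/48.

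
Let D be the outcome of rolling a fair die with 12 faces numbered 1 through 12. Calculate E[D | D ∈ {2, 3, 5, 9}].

19/4

P(D ∈ {2, 3, 5, 9}) = 1/3.
Σ over the event: 2·1/12 + 3·1/12 + 5·1/12 + 9·1/12 = 19/12.
E[D | D ∈ {2, 3, 5, 9}] = (19/12) / (1/3) = 19/4.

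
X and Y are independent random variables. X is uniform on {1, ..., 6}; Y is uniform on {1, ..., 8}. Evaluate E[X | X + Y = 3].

P(X + Y = 3) = 1/24.
Summing X·P(x,y) over outcomes with X + Y = 3 gives 1/16.
E[X | X + Y = 3] = (1/16) / (1/24) = 3/2.

3/2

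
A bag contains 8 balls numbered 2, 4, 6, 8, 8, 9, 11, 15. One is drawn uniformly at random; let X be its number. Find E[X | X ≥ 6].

19/2

P(X ≥ 6) = 3/4.
Σ over the event: 6·1/8 + 8·1/4 + 9·1/8 + 11·1/8 + 15·1/8 = 57/8.
E[X | X ≥ 6] = (57/8) / (3/4) = 19/2.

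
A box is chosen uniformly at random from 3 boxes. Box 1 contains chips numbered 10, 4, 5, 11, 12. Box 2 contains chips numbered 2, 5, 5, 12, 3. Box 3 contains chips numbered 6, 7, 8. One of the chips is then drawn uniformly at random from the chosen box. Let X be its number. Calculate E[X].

104/15

E[X | box 1] = (10+4+5+11+12)/5 = 42/5.
E[X | box 2] = (2+5+5+12+3)/5 = 27/5.
E[X | box 3] = (6+7+8)/3 = 7.
By the law of total expectation,
E[X] = (1/3)·(42/5) + (1/3)·(27/5) + (1/3)·(7) = 104/15.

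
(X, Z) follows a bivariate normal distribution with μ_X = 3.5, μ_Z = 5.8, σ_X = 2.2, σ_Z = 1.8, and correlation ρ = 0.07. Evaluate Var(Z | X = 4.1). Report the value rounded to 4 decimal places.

Var(Z | X=x) = (1 − ρ²)·σ_Z².
Var(Z | X=4.1) = (1.8)²·(1 − (0.07)²) = 3.24·0.9951 = 3.2241.

3.2241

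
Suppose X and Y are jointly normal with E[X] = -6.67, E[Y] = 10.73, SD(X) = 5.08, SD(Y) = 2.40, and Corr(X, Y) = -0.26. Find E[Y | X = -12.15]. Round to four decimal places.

11.4031

E[Y | X=x] = μ_Y + ρ(σ_Y/σ_X)(x − μ_X) for jointly normal variables.
E[Y | X=-12.15] = 10.73 + (-0.26)·(2.40/5.08)·(-12.15 − (-6.67)) = 10.73 + (-0.12283)·(-5.48) = 11.4031.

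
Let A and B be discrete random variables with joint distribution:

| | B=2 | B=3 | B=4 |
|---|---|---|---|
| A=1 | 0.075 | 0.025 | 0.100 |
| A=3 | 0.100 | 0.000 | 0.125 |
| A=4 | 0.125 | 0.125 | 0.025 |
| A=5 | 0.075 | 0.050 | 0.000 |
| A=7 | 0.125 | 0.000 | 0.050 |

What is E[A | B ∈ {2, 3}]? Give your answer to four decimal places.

4.1429

P(B ∈ {2, 3}) = 0.700.
Σ A·P over the event = 1·(0.075) + 1·(0.025) + 3·(0.100) + 4·(0.125) + 4·(0.125) + 5·(0.075) + 5·(0.050) + 7·(0.125) = 2.900.
E[A | B ∈ {2, 3}] = (2.900) / (0.700) = 4.1429.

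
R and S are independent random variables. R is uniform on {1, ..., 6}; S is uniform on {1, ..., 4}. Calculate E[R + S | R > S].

47/7

P(R > S) = 7/12.
Summing (R+S)·P(x,y) over outcomes with R > S gives 47/12.
E[R + S | R > S] = (47/12) / (7/12) = 47/7.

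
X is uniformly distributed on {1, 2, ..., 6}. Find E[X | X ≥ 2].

4

Given X ≥ 2, X is equally likely to be any of {2, 3, 4, 5, 6}.
E[X | X ≥ 2] = (2 + 3 + 4 + 5 + 6) / 5 = 4.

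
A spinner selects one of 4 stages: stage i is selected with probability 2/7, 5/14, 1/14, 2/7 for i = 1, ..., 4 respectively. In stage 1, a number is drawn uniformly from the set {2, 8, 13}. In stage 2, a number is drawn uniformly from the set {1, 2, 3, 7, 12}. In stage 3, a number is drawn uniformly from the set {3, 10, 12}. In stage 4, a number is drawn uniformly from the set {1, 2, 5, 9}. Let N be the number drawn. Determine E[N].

E[N | stage 1] = (2+8+13)/3 = 23/3.
E[N | stage 2] = (1+2+3+7+12)/5 = 5.
E[N | stage 3] = (3+10+12)/3 = 25/3.
E[N | stage 4] = (1+2+5+9)/4 = 17/4.
By the law of total expectation,
E[N] = (2/7)·(23/3) + (5/14)·(5) + (1/14)·(25/3) + (2/7)·(17/4) = 81/14.

81/14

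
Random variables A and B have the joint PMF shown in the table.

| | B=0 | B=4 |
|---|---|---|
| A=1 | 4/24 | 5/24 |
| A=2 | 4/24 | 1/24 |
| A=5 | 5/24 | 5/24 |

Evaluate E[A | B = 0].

37/13

P(B = 0) = 13/24.
Σ A·P over the event = 1·(4/24) + 2·(4/24) + 5·(5/24) = 37/24.
E[A | B = 0] = (37/24) / (13/24) = 37/13.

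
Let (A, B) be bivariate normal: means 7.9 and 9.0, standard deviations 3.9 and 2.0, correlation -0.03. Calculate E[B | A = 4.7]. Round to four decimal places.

9.0492

The regression of B on A has slope ρ·σ_B/σ_A and passes through (μ_A, μ_B).
E[B | A=4.7] = 9.0 + (-0.03)·(2.0/3.9)·(4.7 − (7.9)) = 9.0 + (-0.015385)·(-3.2) = 9.0492.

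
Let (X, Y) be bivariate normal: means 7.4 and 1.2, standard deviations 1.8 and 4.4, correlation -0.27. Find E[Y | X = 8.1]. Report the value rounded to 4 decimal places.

For a bivariate normal, E[Y | X=x] = μ_Y + ρ·(σ_Y/σ_X)·(x − μ_X).
E[Y | X=8.1] = 1.2 + (-0.27)·(4.4/1.8)·(8.1 − (7.4)) = 1.2 + (-0.66)·(0.7) = 0.7380.

0.7380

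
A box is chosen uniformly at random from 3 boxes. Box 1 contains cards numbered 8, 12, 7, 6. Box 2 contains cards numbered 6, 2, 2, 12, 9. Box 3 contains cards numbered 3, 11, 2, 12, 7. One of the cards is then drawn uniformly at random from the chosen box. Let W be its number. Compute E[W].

143/20

E[W | box 1] = (8+12+7+6)/4 = 33/4.
E[W | box 2] = (6+2+2+12+9)/5 = 31/5.
E[W | box 3] = (3+11+2+12+7)/5 = 7.
E[W] = (1/3)·(33/4) + (1/3)·(31/5) + (1/3)·(7) = 143/20.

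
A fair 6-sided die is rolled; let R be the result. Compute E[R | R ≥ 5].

Given R ≥ 5, R is equally likely to be any of {5, 6}.
E[R | R ≥ 5] = (5 + 6) / 2 = 11/2.

11/2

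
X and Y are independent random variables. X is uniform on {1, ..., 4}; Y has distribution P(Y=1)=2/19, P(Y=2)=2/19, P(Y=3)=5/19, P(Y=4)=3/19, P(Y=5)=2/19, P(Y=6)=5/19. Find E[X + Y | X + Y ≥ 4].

P(X + Y ≥ 4) = 35/38.
Summing (X+Y)·P(x,y) over outcomes with X + Y ≥ 4 gives 233/38.
E[X + Y | X + Y ≥ 4] = (233/38) / (35/38) = 233/35.

233/35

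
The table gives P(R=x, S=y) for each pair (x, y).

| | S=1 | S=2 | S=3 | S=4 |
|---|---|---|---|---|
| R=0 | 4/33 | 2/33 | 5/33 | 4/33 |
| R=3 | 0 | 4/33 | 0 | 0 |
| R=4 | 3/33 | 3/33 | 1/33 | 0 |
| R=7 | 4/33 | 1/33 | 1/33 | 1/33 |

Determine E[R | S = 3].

11/7

P(S = 3) = 7/33.
Σ R·P over the event = 0·(5/33) + 4·(1/33) + 7·(1/33) = 1/3.
E[R | S = 3] = (1/3) / (7/33) = 11/7.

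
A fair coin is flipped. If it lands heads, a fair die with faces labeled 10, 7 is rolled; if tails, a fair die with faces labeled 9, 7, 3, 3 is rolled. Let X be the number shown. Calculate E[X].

7

E[X | heads] = (10+7)/2 = 17/2.
E[X | tails] = (9+7+3+3)/4 = 11/2.
By the law of total expectation,
E[X] = (1/2)·(17/2) + (1/2)·(11/2) = 7.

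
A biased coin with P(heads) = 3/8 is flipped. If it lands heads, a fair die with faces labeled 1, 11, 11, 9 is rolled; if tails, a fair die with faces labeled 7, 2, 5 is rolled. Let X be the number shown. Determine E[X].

E[X | heads] = (1+11+11+9)/4 = 8.
E[X | tails] = (7+2+5)/3 = 14/3.
E[X] = (3/8)·(8) + (5/8)·(14/3) = 71/12.

71/12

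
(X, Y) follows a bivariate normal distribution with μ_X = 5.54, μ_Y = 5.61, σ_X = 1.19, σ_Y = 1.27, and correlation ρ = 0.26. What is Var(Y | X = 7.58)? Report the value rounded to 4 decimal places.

1.5039

Var(Y | X=x) = (1 − ρ²)·σ_Y².
Var(Y | X=7.58) = (1.27)²·(1 − (0.26)²) = 1.6129·0.9324 = 1.5039.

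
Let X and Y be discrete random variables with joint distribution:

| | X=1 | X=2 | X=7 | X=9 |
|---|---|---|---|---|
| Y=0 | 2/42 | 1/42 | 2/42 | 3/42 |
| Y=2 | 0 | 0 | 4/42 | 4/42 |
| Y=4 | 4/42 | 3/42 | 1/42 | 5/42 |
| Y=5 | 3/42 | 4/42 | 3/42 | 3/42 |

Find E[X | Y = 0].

45/8

P(Y = 0) = 4/21.
Σ X·P over the event = 1·(2/42) + 2·(1/42) + 7·(2/42) + 9·(3/42) = 15/14.
E[X | Y = 0] = (15/14) / (4/21) = 45/8.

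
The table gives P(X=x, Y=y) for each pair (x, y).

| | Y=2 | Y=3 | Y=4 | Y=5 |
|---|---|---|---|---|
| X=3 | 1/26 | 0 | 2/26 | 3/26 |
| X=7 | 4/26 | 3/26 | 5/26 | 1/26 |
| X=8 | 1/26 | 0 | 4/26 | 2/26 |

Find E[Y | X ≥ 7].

P(X ≥ 7) = 10/13.
Σ Y·P over the event = 2·(4/26) + 3·(3/26) + 4·(5/26) + 5·(1/26) + 2·(1/26) + 4·(4/26) + 5·(2/26) = 35/13.
E[Y | X ≥ 7] = (35/13) / (10/13) = 7/2.

7/2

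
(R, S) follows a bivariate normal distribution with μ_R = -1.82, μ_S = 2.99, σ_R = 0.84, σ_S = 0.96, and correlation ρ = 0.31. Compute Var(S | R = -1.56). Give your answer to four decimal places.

0.8330

For a bivariate normal, Var(S | R=x) = σ_S²(1 − ρ²).
Var(S | R=-1.56) = (0.96)²·(1 − (0.31)²) = 0.9216·0.9039 = 0.8330.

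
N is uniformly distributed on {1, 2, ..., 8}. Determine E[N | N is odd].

Given N is odd, N is equally likely to be any of {1, 3, 5, 7}.
E[N | N is odd] = (1 + 3 + 5 + 7) / 4 = 4.

4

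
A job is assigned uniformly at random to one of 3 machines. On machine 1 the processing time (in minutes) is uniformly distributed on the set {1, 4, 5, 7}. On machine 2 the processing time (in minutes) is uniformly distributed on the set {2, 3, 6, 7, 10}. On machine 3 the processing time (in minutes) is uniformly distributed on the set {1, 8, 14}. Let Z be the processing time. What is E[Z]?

E[Z | machine 1] = (1+4+5+7)/4 = 17/4.
E[Z | machine 2] = (2+3+6+7+10)/5 = 28/5.
E[Z | machine 3] = (1+8+14)/3 = 23/3.
E[Z] = (1/3)·(17/4) + (1/3)·(28/5) + (1/3)·(23/3) = 1051/180.

1051/180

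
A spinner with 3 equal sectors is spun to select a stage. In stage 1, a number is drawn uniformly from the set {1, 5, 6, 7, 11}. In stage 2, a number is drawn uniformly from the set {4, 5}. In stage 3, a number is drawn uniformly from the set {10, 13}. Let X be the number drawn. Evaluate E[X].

22/3

E[X | stage 1] = (1+5+6+7+11)/5 = 6.
E[X | stage 2] = (4+5)/2 = 9/2.
E[X | stage 3] = (10+13)/2 = 23/2.
By the law of total expectation,
E[X] = (1/3)·(6) + (1/3)·(9/2) + (1/3)·(23/2) = 22/3.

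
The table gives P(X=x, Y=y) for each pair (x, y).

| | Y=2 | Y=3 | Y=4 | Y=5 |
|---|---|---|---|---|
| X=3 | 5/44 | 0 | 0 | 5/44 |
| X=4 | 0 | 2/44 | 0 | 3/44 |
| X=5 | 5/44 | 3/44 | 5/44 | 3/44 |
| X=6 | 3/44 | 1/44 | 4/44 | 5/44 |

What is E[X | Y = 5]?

9/2

P(Y = 5) = 4/11.
Summing X·P(X=x,Y=y) over the conditioning event gives 18/11.
E[X | Y = 5] = (18/11) / (4/11) = 9/2.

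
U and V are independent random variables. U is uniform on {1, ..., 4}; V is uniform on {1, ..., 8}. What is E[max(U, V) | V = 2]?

11/4

Outcomes with V = 2: (1,2), (2,2), (3,2), (4,2), each with probability 1/32.
E[max(U, V) | V = 2] = (2 + 2 + 3 + 4) / 4 = 11/4.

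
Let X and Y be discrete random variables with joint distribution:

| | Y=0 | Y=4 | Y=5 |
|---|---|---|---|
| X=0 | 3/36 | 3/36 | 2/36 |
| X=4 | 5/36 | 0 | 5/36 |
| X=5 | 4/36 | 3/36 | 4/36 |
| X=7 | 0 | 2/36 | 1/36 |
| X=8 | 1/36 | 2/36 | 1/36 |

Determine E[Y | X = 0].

P(X = 0) = 2/9.
Σ Y·P over the event = 0·(3/36) + 4·(3/36) + 5·(2/36) = 11/18.
E[Y | X = 0] = (11/18) / (2/9) = 11/4.

11/4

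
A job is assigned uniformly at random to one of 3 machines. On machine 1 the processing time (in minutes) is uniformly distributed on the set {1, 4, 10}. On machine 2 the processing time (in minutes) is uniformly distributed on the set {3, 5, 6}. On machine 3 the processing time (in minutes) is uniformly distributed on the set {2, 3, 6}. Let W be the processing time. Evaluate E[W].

40/9

E[W | machine 1] = (1+4+10)/3 = 5.
E[W | machine 2] = (3+5+6)/3 = 14/3.
E[W | machine 3] = (2+3+6)/3 = 11/3.
E[W] = (1/3)·(5) + (1/3)·(14/3) + (1/3)·(11/3) = 40/9.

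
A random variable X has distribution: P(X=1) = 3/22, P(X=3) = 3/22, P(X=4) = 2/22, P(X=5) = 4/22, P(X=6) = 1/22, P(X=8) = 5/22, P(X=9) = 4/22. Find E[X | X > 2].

119/19

P(X > 2) = 19/22.
Σ over the event: 3·3/22 + 4·1/11 + 5·2/11 + 6·1/22 + 8·5/22 + 9·2/11 = 119/22.
E[X | X > 2] = (119/22) / (19/22) = 119/19.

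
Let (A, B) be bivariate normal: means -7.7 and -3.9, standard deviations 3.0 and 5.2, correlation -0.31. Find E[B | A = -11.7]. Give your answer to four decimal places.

The regression of B on A has slope ρ·σ_B/σ_A and passes through (μ_A, μ_B).
E[B | A=-11.7] = -3.9 + (-0.31)·(5.2/3.0)·(-11.7 − (-7.7)) = -3.9 + (-0.53733)·(-4) = -1.7507.

-1.7507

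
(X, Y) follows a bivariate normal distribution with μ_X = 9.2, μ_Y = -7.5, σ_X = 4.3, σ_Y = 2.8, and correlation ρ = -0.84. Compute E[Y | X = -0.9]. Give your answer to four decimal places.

-1.9755

For a bivariate normal, E[Y | X=x] = μ_Y + ρ·(σ_Y/σ_X)·(x − μ_X).
E[Y | X=-0.9] = -7.5 + (-0.84)·(2.8/4.3)·(-0.9 − (9.2)) = -7.5 + (-0.54698)·(-10.1) = -1.9755.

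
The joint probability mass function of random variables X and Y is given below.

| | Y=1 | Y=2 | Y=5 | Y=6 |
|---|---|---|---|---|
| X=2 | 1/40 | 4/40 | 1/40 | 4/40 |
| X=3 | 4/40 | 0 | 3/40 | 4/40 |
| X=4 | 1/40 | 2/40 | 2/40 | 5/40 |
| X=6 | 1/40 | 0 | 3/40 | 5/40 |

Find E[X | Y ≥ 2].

P(Y ≥ 2) = 33/40.
Summing X·P(X=x,Y=y) over the conditioning event gives 123/40.
E[X | Y ≥ 2] = (123/40) / (33/40) = 41/11.

41/11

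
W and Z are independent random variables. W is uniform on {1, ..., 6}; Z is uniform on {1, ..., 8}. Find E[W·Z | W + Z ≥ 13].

130/3

P(W + Z ≥ 13) = 1/16.
Summing WZ·P(x,y) over outcomes with W + Z ≥ 13 gives 65/24.
E[W·Z | W + Z ≥ 13] = (65/24) / (1/16) = 130/3.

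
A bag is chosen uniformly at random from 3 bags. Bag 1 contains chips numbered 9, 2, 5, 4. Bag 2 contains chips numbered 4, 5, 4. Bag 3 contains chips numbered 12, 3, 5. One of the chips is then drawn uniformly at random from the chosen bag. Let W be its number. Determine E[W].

E[W | bag 1] = (9+2+5+4)/4 = 5.
E[W | bag 2] = (4+5+4)/3 = 13/3.
E[W | bag 3] = (12+3+5)/3 = 20/3.
By the law of total expectation,
E[W] = (1/3)·(5) + (1/3)·(13/3) + (1/3)·(20/3) = 16/3.

16/3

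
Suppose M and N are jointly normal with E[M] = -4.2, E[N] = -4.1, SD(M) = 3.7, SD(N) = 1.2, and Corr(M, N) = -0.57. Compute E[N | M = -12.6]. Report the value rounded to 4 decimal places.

E[N | M=x] = μ_N + ρ(σ_N/σ_M)(x − μ_M) for jointly normal variables.
E[N | M=-12.6] = -4.1 + (-0.57)·(1.2/3.7)·(-12.6 − (-4.2)) = -4.1 + (-0.184865)·(-8.4) = -2.5471.

-2.5471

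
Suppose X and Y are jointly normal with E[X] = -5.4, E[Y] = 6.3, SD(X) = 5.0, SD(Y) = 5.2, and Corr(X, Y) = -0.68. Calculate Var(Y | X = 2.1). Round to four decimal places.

14.5367

Var(Y | X=x) = (1 − ρ²)·σ_Y².
Var(Y | X=2.1) = (5.2)²·(1 − (-0.68)²) = 27.04·0.5376 = 14.5367.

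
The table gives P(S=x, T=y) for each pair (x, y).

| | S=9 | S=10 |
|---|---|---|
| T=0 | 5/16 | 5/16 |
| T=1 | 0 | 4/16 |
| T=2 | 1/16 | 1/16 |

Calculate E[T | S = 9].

1/3

P(S = 9) = 3/8.
Σ T·P over the event = 0·(5/16) + 2·(1/16) = 1/8.
E[T | S = 9] = (1/8) / (3/8) = 1/3.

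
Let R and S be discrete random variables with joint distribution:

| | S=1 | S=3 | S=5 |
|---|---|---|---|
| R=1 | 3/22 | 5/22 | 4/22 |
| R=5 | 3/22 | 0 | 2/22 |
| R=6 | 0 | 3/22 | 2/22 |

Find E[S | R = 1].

19/6

P(R = 1) = 6/11.
Σ S·P over the event = 1·(3/22) + 3·(5/22) + 5·(4/22) = 19/11.
E[S | R = 1] = (19/11) / (6/11) = 19/6.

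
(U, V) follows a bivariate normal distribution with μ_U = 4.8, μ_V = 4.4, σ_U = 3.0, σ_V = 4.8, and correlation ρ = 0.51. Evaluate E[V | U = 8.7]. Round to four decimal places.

E[V | U=x] = μ_V + ρ(σ_V/σ_U)(x − μ_U) for jointly normal variables.
E[V | U=8.7] = 4.4 + (0.51)·(4.8/3.0)·(8.7 − (4.8)) = 4.4 + (0.816)·(3.9) = 7.5824.

7.5824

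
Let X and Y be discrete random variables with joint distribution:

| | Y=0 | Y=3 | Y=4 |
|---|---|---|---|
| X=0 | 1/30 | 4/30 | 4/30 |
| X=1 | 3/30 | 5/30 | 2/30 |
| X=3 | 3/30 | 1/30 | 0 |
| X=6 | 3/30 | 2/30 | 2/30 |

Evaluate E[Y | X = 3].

P(X = 3) = 2/15.
Summing Y·P(X=x,Y=y) over the conditioning event gives 1/10.
E[Y | X = 3] = (1/10) / (2/15) = 3/4.

3/4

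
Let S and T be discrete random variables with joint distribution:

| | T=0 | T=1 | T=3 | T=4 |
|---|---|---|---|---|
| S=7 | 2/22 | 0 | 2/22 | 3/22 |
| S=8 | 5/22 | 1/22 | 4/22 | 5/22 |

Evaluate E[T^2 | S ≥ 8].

39/5

P(S ≥ 8) = 15/22.
Summing T^2·P(S=x,T=y) over the conditioning event gives 117/22.
E[T^2 | S ≥ 8] = (117/22) / (15/22) = 39/5.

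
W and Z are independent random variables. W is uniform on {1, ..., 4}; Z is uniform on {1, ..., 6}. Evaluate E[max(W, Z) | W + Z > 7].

Outcomes with W + Z > 7: (2,6), (3,5), (3,6), (4,4), (4,5), (4,6), each with probability 1/24.
E[max(W, Z) | W + Z > 7] = (6 + 5 + 6 + 4 + 5 + 6) / 6 = 16/3.

16/3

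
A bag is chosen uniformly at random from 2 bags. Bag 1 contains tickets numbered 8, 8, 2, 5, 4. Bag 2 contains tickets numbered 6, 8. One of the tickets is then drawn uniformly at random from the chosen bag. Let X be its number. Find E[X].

E[X | bag 1] = (8+8+2+5+4)/5 = 27/5.
E[X | bag 2] = (6+8)/2 = 7.
E[X] = (1/2)·(27/5) + (1/2)·(7) = 31/5.

31/5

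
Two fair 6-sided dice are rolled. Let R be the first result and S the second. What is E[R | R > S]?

P(R > S) = 5/12.
Summing R·P(x,y) over outcomes with R > S gives 35/18.
E[R | R > S] = (35/18) / (5/12) = 14/3.

14/3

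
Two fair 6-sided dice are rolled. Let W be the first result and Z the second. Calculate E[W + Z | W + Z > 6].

P(W + Z > 6) = 7/12.
Summing (W+Z)·P(x,y) over outcomes with W + Z > 6 gives 91/18.
E[W + Z | W + Z > 6] = (91/18) / (7/12) = 26/3.

26/3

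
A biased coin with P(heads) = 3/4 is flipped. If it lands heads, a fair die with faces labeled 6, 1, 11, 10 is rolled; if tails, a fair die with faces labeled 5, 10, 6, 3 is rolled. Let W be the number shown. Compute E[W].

E[W | heads] = (6+1+11+10)/4 = 7.
E[W | tails] = (5+10+6+3)/4 = 6.
E[W] = (3/4)·(7) + (1/4)·(6) = 27/4.

27/4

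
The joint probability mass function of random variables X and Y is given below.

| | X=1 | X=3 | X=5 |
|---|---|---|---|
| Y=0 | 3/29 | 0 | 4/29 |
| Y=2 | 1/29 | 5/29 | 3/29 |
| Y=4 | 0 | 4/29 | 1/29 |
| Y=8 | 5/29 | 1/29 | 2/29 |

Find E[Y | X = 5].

P(X = 5) = 10/29.
Summing Y·P(X=x,Y=y) over the conditioning event gives 26/29.
E[Y | X = 5] = (26/29) / (10/29) = 13/5.

13/5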